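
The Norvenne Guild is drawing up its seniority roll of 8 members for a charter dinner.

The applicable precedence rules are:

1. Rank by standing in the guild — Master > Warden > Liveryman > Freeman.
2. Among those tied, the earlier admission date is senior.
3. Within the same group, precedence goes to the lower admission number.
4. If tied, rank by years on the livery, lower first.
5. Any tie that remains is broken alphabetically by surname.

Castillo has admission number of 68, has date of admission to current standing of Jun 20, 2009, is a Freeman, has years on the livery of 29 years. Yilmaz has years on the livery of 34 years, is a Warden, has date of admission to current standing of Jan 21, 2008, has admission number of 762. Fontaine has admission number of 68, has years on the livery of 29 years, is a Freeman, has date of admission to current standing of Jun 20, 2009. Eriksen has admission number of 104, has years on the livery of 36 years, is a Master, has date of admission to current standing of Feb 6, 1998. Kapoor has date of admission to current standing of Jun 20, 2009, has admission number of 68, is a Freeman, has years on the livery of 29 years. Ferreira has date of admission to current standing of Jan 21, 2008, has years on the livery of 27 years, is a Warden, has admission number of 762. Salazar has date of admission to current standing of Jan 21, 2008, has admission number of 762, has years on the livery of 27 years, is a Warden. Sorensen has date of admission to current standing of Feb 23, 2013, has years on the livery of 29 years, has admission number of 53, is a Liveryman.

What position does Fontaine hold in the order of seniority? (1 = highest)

7

By standing in the guild: Eriksen (Master); then Ferreira, Salazar and Yilmaz (Warden); then Sorensen (Liveryman); then Castillo, Fontaine and Kapoor (Freeman).
Ferreira, Salazar and Yilmaz all have date of admission to current standing Jan 21, 2008, so the next rule applies.
Ferreira, Salazar and Yilmaz all have admission number 762, so the next rule applies.
Among Ferreira, Salazar and Yilmaz, by years on the livery (lower first): Ferreira and Salazar (27 years) before Yilmaz (34 years).
Among Ferreira and Salazar, alphabetically by surname: Ferreira before Salazar.
Castillo, Fontaine and Kapoor all have date of admission to current standing Jun 20, 2009, so the next rule applies.
Castillo, Fontaine and Kapoor all have admission number 68, so the next rule applies.
Castillo, Fontaine and Kapoor all have years on the livery 29 years, so the next rule applies.
Among Castillo, Fontaine and Kapoor, alphabetically by surname: Castillo before Fontaine before Kapoor.
Order: Eriksen, Ferreira, Salazar, Yilmaz, Sorensen, Castillo, Fontaine, Kapoor. So position 7.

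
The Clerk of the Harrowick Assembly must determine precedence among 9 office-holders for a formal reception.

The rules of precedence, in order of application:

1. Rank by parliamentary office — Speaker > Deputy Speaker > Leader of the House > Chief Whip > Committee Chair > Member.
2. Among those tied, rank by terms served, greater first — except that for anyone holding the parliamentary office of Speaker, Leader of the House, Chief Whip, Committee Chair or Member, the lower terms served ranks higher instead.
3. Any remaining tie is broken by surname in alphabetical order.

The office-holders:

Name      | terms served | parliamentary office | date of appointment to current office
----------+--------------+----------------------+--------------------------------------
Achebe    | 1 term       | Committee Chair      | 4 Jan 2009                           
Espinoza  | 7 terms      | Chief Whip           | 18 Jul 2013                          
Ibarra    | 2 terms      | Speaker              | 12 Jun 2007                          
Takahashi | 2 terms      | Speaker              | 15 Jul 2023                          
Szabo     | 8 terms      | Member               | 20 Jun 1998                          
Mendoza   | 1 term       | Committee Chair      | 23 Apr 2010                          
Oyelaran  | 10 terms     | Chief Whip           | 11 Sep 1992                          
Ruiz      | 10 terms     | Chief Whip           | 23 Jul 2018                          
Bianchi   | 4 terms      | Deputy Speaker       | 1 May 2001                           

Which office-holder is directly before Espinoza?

Bianchi

By parliamentary office: Ibarra and Takahashi (Speaker); then Bianchi (Deputy Speaker); then Espinoza, Oyelaran and Ruiz (Chief Whip); then Achebe and Mendoza (Committee Chair); then Szabo (Member).
Ibarra and Takahashi both have terms served 2 terms, so the next rule applies.
Among Ibarra and Takahashi, alphabetically by surname: Ibarra before Takahashi.
Among Espinoza, Oyelaran and Ruiz, by terms served (lower first) (reversed rule for this group): Espinoza (7 terms) before Oyelaran and Ruiz (10 terms).
Among Oyelaran and Ruiz, alphabetically by surname: Oyelaran before Ruiz.
Achebe and Mendoza both have terms served 1 term, so the next rule applies.
Among Achebe and Mendoza, alphabetically by surname: Achebe before Mendoza.
Order: Ibarra, Takahashi, Bianchi, Espinoza, Oyelaran, Ruiz, Achebe, Mendoza, Szabo.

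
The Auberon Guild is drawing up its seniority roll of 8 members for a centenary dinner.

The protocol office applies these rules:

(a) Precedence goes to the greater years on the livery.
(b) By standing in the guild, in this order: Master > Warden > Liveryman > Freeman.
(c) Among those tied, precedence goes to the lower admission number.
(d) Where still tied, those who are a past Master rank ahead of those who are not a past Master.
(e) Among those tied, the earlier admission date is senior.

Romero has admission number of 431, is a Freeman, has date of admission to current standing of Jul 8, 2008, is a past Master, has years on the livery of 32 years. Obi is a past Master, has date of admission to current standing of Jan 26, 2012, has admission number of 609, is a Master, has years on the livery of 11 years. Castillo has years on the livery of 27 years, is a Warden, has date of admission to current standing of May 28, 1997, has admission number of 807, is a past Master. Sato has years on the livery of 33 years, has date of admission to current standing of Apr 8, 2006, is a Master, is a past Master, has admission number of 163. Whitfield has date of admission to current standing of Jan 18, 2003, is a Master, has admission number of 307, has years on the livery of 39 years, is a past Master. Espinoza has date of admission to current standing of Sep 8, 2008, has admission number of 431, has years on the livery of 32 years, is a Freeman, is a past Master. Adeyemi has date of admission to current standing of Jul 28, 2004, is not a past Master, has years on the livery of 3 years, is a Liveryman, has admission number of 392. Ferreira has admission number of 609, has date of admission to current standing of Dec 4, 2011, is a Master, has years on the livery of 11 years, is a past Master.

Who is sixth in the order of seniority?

By years on the livery (higher first): Whitfield (39 years); then Sato (33 years); then Romero and Espinoza (both 32 years); then Castillo (27 years); then Ferreira and Obi (both 11 years); then Adeyemi (3 years).
Romero and Espinoza are each Freeman, so the next rule applies.
Romero and Espinoza both have admission number 431, so the next rule applies.
Romero and Espinoza are each a past Master, so the next rule applies.
Among Romero and Espinoza, by date of admission to current standing (earlier first): Romero (Jul 8, 2008) before Espinoza (Sep 8, 2008).
Ferreira and Obi are each Master, so the next rule applies.
Ferreira and Obi both have admission number 609, so the next rule applies.
Ferreira and Obi are each a past Master, so the next rule applies.
Among Ferreira and Obi, by date of admission to current standing (earlier first): Ferreira (Dec 4, 2011) before Obi (Jan 26, 2012).
Order: Whitfield, Sato, Romero, Espinoza, Castillo, Ferreira, Obi, Adeyemi.

Ferreira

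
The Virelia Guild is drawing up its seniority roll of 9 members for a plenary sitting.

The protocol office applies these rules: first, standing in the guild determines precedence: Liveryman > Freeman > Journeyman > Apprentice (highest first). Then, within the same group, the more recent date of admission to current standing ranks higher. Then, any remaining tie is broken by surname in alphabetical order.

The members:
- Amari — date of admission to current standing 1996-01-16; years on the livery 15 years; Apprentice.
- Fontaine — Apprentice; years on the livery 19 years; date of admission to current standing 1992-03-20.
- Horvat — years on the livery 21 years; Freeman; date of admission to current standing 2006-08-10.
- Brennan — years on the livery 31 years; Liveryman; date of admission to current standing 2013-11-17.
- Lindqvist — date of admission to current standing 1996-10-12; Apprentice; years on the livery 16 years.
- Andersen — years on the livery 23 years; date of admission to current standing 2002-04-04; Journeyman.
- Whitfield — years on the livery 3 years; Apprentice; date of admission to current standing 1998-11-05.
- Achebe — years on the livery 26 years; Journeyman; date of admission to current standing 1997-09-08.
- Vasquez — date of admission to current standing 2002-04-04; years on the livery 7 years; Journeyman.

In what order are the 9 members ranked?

By standing in the guild: Brennan (Liveryman); then Horvat (Freeman); then Andersen, Vasquez and Achebe (Journeyman); then Whitfield, Lindqvist, Amari and Fontaine (Apprentice).
Among Andersen, Vasquez and Achebe, by date of admission to current standing (later first): Andersen and Vasquez (2002-04-04) before Achebe (1997-09-08).
Among Andersen and Vasquez, alphabetically by surname: Andersen before Vasquez.
Among Whitfield, Lindqvist, Amari and Fontaine, by date of admission to current standing (later first): Whitfield (1998-11-05) before Lindqvist (1996-10-12) before Amari (1996-01-16) before Fontaine (1992-03-20).
Full order: Brennan, Horvat, Andersen, Vasquez, Achebe, Whitfield, Lindqvist, Amari, Fontaine.

Brennan, Horvat, Andersen, Vasquez, Achebe, Whitfield, Lindqvist, Amari, Fontaine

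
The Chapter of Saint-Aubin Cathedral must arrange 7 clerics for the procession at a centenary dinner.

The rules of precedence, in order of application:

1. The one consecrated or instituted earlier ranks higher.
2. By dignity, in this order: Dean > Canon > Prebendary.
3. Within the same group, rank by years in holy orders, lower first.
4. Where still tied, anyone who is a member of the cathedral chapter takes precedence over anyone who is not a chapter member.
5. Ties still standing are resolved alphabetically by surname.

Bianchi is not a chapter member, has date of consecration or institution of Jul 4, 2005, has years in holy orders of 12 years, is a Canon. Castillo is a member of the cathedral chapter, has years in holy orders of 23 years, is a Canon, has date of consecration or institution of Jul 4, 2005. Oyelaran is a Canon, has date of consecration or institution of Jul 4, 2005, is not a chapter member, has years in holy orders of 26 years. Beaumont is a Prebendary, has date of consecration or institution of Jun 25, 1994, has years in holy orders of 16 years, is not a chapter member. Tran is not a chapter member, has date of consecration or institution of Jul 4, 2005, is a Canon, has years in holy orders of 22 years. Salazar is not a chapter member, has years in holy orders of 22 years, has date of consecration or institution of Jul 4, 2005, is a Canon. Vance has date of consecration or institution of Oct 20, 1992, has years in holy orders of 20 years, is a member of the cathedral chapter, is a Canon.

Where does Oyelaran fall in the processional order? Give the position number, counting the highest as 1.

By date of consecration or institution (earlier first): Vance (Oct 20, 1992); then Beaumont (Jun 25, 1994); then Bianchi, Salazar, Tran, Castillo and Oyelaran (each Jul 4, 2005).
Bianchi, Salazar, Tran, Castillo and Oyelaran are each Canon, so the next rule applies.
Among Bianchi, Salazar, Tran, Castillo and Oyelaran, by years in holy orders (lower first): Bianchi (12 years) before Salazar and Tran (22 years) before Castillo (23 years) before Oyelaran (26 years).
Salazar and Tran are each not a chapter member, so the next rule applies.
Among Salazar and Tran, alphabetically by surname: Salazar before Tran.
Order: Vance, Beaumont, Bianchi, Salazar, Tran, Castillo, Oyelaran. So position 7.

7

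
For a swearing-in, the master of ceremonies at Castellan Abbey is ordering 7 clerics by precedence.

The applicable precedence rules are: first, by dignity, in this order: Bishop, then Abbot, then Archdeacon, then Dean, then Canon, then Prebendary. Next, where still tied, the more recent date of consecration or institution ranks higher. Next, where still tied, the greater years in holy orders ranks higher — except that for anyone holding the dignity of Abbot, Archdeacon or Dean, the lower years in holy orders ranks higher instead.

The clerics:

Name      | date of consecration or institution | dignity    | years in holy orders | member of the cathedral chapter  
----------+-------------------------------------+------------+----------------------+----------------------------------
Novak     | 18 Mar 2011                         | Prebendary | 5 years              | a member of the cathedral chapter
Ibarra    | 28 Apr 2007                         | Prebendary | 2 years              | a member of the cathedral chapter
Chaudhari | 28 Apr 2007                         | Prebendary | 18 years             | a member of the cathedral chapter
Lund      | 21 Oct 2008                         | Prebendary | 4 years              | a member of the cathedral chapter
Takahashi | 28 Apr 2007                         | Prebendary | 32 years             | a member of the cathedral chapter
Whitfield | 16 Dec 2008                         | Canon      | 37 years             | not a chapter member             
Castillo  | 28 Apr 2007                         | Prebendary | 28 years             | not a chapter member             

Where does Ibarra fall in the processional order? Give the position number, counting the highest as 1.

7

By dignity: Whitfield (Canon); then Novak, Lund, Takahashi, Castillo, Chaudhari and Ibarra (Prebendary).
Among Novak, Lund, Takahashi, Castillo, Chaudhari and Ibarra, by date of consecration or institution (later first): Novak (18 Mar 2011) before Lund (21 Oct 2008) before Takahashi, Castillo, Chaudhari and Ibarra (28 Apr 2007).
Among Takahashi, Castillo, Chaudhari and Ibarra, by years in holy orders (higher first): Takahashi (32 years) before Castillo (28 years) before Chaudhari (18 years) before Ibarra (2 years).
Order: Whitfield, Novak, Lund, Takahashi, Castillo, Chaudhari, Ibarra. So position 7.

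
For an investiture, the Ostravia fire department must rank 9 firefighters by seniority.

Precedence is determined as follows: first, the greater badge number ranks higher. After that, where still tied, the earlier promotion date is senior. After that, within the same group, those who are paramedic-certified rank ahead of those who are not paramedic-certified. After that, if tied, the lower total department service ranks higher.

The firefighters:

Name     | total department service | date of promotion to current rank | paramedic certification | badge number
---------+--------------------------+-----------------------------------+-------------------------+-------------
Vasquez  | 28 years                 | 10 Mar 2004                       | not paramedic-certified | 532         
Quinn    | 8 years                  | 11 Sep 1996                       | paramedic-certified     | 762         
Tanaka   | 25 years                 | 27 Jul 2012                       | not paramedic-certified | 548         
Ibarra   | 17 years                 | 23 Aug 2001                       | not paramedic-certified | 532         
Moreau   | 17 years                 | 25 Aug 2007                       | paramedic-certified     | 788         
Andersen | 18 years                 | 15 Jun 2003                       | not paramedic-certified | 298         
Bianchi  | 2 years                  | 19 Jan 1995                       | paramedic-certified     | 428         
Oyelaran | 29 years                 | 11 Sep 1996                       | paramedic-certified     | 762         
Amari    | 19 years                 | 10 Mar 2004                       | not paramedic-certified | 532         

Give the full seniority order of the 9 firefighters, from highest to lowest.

Moreau, Quinn, Oyelaran, Tanaka, Ibarra, Amari, Vasquez, Bianchi, Andersen

By badge number (higher first): Moreau (788); then Quinn and Oyelaran (both 762); then Tanaka (548); then Ibarra, Amari and Vasquez (each 532); then Bianchi (428); then Andersen (298).
Quinn and Oyelaran both have date of promotion to current rank 11 Sep 1996, so the next rule applies.
Quinn and Oyelaran are each paramedic-certified, so the next rule applies.
Among Quinn and Oyelaran, by total department service (lower first): Quinn (8 years) before Oyelaran (29 years).
Among Ibarra, Amari and Vasquez, by date of promotion to current rank (earlier first): Ibarra (23 Aug 2001) before Amari and Vasquez (10 Mar 2004).
Amari and Vasquez are each not paramedic-certified, so the next rule applies.
Among Amari and Vasquez, by total department service (lower first): Amari (19 years) before Vasquez (28 years).
Full order: Moreau, Quinn, Oyelaran, Tanaka, Ibarra, Amari, Vasquez, Bianchi, Andersen.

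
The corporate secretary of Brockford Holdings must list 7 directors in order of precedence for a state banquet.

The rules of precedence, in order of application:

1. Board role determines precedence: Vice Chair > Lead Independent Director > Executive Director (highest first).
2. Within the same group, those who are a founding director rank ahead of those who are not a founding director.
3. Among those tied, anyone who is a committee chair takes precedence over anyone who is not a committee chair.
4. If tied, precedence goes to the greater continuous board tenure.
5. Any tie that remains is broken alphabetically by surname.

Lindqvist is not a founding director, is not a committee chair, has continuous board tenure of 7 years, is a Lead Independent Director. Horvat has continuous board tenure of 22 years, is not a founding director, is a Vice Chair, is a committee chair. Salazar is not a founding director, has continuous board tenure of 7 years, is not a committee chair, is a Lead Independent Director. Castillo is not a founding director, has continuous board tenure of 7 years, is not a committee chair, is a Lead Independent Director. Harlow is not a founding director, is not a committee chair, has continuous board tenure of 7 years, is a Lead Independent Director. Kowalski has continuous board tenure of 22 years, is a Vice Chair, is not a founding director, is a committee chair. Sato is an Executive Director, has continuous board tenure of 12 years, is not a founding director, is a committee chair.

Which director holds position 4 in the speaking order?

Harlow

By board role: Horvat and Kowalski (Vice Chair); then Castillo, Harlow, Lindqvist and Salazar (Lead Independent Director); then Sato (Executive Director).
Horvat and Kowalski are each not a founding director, so the next rule applies.
Horvat and Kowalski are each a committee chair, so the next rule applies.
Horvat and Kowalski both have continuous board tenure 22 years, so the next rule applies.
Among Horvat and Kowalski, alphabetically by surname: Horvat before Kowalski.
Castillo, Harlow, Lindqvist and Salazar are each not a founding director, so the next rule applies.
Castillo, Harlow, Lindqvist and Salazar are each not a committee chair, so the next rule applies.
Castillo, Harlow, Lindqvist and Salazar all have continuous board tenure 7 years, so the next rule applies.
Among Castillo, Harlow, Lindqvist and Salazar, alphabetically by surname: Castillo before Harlow before Lindqvist before Salazar.
Order: Horvat, Kowalski, Castillo, Harlow, Lindqvist, Salazar, Sato.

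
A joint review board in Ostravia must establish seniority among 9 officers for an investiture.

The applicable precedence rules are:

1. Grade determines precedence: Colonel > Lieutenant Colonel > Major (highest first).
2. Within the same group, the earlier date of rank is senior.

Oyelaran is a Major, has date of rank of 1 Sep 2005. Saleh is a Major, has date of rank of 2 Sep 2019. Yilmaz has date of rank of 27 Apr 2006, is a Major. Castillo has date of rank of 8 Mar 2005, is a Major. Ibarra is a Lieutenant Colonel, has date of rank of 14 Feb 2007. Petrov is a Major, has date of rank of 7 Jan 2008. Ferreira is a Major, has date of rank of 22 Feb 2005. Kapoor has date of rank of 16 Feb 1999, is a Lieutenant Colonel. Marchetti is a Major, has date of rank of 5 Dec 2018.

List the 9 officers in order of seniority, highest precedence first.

Kapoor, Ibarra, Ferreira, Castillo, Oyelaran, Yilmaz, Petrov, Marchetti, Saleh

By grade: Kapoor and Ibarra (Lieutenant Colonel); then Ferreira, Castillo, Oyelaran, Yilmaz, Petrov, Marchetti and Saleh (Major).
Among Kapoor and Ibarra, by date of rank (earlier first): Kapoor (16 Feb 1999) before Ibarra (14 Feb 2007).
Among Ferreira, Castillo, Oyelaran, Yilmaz, Petrov, Marchetti and Saleh, by date of rank (earlier first): Ferreira (22 Feb 2005) before Castillo (8 Mar 2005) before Oyelaran (1 Sep 2005) before Yilmaz (27 Apr 2006) before Petrov (7 Jan 2008) before Marchetti (5 Dec 2018) before Saleh (2 Sep 2019).
Full order: Kapoor, Ibarra, Ferreira, Castillo, Oyelaran, Yilmaz, Petrov, Marchetti, Saleh.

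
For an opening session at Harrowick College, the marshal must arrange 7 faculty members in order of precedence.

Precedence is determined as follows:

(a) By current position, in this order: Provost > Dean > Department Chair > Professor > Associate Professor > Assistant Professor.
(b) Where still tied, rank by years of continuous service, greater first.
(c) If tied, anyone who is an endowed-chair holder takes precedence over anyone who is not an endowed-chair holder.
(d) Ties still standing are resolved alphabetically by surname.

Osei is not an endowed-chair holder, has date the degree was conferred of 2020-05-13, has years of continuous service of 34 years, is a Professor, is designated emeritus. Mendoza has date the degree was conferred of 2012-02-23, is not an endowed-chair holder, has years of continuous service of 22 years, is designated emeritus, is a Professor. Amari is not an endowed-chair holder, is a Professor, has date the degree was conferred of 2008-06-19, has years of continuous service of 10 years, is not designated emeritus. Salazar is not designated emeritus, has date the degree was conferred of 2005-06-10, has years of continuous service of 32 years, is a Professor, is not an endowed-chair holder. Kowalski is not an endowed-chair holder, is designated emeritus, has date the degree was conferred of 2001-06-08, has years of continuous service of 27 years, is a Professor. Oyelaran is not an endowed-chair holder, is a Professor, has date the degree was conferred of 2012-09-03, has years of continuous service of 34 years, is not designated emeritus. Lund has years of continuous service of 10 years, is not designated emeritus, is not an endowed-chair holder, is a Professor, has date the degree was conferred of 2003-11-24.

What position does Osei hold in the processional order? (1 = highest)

1

By current position: Osei, Oyelaran, Salazar, Kowalski, Mendoza, Amari and Lund (Professor).
Among Osei, Oyelaran, Salazar, Kowalski, Mendoza, Amari and Lund, by years of continuous service (higher first): Osei and Oyelaran (34 years) before Salazar (32 years) before Kowalski (27 years) before Mendoza (22 years) before Amari and Lund (10 years).
Osei and Oyelaran are each not an endowed-chair holder, so the next rule applies.
Among Osei and Oyelaran, alphabetically by surname: Osei before Oyelaran.
Amari and Lund are each not an endowed-chair holder, so the next rule applies.
Among Amari and Lund, alphabetically by surname: Amari before Lund.
Order: Osei, Oyelaran, Salazar, Kowalski, Mendoza, Amari, Lund. So position 1.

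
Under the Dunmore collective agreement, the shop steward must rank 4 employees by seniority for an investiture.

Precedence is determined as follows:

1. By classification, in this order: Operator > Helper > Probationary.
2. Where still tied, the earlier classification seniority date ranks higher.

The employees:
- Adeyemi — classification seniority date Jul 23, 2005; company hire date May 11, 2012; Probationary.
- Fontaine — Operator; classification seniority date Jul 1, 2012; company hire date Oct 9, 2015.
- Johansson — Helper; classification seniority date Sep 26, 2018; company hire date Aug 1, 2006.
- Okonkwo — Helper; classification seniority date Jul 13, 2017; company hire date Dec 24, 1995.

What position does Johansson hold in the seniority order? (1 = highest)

3

By classification: Fontaine (Operator); then Okonkwo and Johansson (Helper); then Adeyemi (Probationary).
Among Okonkwo and Johansson, by classification seniority date (earlier first): Okonkwo (Jul 13, 2017) before Johansson (Sep 26, 2018).
Order: Fontaine, Okonkwo, Johansson, Adeyemi. So position 3.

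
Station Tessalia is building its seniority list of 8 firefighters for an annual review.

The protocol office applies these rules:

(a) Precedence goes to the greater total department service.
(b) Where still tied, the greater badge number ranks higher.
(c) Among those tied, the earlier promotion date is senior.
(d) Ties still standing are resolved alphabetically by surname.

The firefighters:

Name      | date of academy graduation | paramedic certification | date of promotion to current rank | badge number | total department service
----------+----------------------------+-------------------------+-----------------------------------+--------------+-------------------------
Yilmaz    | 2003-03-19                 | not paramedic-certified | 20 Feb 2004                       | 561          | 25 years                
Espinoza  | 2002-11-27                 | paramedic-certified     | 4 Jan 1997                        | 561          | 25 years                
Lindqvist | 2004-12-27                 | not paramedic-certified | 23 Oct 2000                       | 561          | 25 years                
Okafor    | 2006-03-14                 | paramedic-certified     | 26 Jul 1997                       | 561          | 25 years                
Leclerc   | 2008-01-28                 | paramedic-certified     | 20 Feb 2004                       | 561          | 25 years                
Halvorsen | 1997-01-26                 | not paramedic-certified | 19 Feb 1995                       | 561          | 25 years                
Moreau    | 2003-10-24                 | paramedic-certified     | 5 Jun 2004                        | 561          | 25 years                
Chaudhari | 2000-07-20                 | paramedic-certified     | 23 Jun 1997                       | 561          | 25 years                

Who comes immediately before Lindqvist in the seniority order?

Okafor

By total department service (higher first): Halvorsen, Espinoza, Chaudhari, Okafor, Lindqvist, Leclerc, Yilmaz and Moreau (each 25 years).
Halvorsen, Espinoza, Chaudhari, Okafor, Lindqvist, Leclerc, Yilmaz and Moreau all have badge number 561, so the next rule applies.
Among Halvorsen, Espinoza, Chaudhari, Okafor, Lindqvist, Leclerc, Yilmaz and Moreau, by date of promotion to current rank (earlier first): Halvorsen (19 Feb 1995) before Espinoza (4 Jan 1997) before Chaudhari (23 Jun 1997) before Okafor (26 Jul 1997) before Lindqvist (23 Oct 2000) before Leclerc and Yilmaz (20 Feb 2004) before Moreau (5 Jun 2004).
Among Leclerc and Yilmaz, alphabetically by surname: Leclerc before Yilmaz.
Order: Halvorsen, Espinoza, Chaudhari, Okafor, Lindqvist, Leclerc, Yilmaz, Moreau.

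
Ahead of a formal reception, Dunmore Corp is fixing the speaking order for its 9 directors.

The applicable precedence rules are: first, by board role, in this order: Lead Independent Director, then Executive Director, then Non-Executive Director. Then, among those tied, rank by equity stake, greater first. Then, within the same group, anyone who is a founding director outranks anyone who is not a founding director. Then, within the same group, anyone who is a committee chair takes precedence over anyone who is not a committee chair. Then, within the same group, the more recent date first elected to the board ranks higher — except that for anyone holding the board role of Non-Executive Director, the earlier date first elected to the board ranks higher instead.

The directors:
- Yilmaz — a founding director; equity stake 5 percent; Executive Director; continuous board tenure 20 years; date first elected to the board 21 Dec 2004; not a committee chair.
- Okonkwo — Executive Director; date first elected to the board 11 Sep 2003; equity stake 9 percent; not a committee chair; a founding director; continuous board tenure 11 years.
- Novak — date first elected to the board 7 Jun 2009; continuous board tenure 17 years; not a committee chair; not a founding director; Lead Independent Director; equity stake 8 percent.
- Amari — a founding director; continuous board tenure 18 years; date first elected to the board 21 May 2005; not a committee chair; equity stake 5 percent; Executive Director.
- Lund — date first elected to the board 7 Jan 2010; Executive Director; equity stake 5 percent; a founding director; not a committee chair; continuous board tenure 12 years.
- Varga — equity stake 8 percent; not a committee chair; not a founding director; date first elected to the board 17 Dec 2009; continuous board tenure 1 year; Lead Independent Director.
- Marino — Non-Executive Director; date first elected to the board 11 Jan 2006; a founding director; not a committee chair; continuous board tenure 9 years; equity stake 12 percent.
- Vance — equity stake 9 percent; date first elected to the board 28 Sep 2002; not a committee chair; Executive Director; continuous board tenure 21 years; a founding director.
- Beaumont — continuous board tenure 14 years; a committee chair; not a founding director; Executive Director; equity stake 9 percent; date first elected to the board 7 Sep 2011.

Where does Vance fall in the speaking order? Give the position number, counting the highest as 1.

4

By board role: Varga and Novak (Lead Independent Director); then Okonkwo, Vance, Beaumont, Lund, Amari and Yilmaz (Executive Director); then Marino (Non-Executive Director).
Varga and Novak both have equity stake 8 percent, so the next rule applies.
Varga and Novak are each not a founding director, so the next rule applies.
Varga and Novak are each not a committee chair, so the next rule applies.
Among Varga and Novak, by date first elected to the board (later first): Varga (17 Dec 2009) before Novak (7 Jun 2009).
Among Okonkwo, Vance, Beaumont, Lund, Amari and Yilmaz, by equity stake (higher first): Okonkwo, Vance and Beaumont (9 percent) before Lund, Amari and Yilmaz (5 percent).
Among Okonkwo, Vance and Beaumont, a founding director before not a founding director: Okonkwo and Vance (a founding director) before Beaumont (not a founding director).
Okonkwo and Vance are each not a committee chair, so the next rule applies.
Among Okonkwo and Vance, by date first elected to the board (later first): Okonkwo (11 Sep 2003) before Vance (28 Sep 2002).
Lund, Amari and Yilmaz are each a founding director, so the next rule applies.
Lund, Amari and Yilmaz are each not a committee chair, so the next rule applies.
Among Lund, Amari and Yilmaz, by date first elected to the board (later first): Lund (7 Jan 2010) before Amari (21 May 2005) before Yilmaz (21 Dec 2004).
Order: Varga, Novak, Okonkwo, Vance, Beaumont, Lund, Amari, Yilmaz, Marino. So position 4.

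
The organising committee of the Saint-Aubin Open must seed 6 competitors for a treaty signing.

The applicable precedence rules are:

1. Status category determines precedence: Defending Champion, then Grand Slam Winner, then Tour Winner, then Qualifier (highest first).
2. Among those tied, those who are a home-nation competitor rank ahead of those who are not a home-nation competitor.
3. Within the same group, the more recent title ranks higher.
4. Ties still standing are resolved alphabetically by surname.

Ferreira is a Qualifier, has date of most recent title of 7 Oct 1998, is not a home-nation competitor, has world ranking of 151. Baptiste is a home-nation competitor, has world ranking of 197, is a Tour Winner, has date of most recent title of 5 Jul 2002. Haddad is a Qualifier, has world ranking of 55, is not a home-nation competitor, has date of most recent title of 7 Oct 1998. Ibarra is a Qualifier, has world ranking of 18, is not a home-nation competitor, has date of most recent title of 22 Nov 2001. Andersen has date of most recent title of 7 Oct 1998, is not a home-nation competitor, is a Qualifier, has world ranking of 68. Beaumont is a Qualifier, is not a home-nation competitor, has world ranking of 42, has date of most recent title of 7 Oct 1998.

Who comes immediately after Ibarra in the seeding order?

Andersen

By status category: Baptiste (Tour Winner); then Ibarra, Andersen, Beaumont, Ferreira and Haddad (Qualifier).
Ibarra, Andersen, Beaumont, Ferreira and Haddad are each not a home-nation competitor, so the next rule applies.
Among Ibarra, Andersen, Beaumont, Ferreira and Haddad, by date of most recent title (later first): Ibarra (22 Nov 2001) before Andersen, Beaumont, Ferreira and Haddad (7 Oct 1998).
Among Andersen, Beaumont, Ferreira and Haddad, alphabetically by surname: Andersen before Beaumont before Ferreira before Haddad.
Order: Baptiste, Ibarra, Andersen, Beaumont, Ferreira, Haddad.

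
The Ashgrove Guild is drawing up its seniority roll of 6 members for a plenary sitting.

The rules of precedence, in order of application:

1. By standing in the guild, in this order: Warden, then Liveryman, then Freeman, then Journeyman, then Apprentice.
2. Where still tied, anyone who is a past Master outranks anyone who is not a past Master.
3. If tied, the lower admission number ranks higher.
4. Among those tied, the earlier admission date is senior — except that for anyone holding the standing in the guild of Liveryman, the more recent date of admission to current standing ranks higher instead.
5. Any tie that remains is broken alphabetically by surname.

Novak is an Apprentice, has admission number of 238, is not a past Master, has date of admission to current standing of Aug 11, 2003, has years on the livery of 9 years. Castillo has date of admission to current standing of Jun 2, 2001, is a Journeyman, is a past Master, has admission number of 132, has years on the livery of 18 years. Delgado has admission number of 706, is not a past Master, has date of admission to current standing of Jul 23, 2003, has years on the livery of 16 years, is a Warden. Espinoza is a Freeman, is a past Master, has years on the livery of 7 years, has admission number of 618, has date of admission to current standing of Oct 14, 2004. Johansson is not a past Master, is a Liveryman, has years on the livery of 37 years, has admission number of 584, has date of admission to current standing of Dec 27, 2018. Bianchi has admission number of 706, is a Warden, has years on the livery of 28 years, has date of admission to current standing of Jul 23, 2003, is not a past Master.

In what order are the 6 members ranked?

By standing in the guild: Bianchi and Delgado (Warden); then Johansson (Liveryman); then Espinoza (Freeman); then Castillo (Journeyman); then Novak (Apprentice).
Bianchi and Delgado are each not a past Master, so the next rule applies.
Bianchi and Delgado both have admission number 706, so the next rule applies.
Bianchi and Delgado both have date of admission to current standing Jul 23, 2003, so the next rule applies.
Among Bianchi and Delgado, alphabetically by surname: Bianchi before Delgado.
Full order: Bianchi, Delgado, Johansson, Espinoza, Castillo, Novak.

Bianchi, Delgado, Johansson, Espinoza, Castillo, Novak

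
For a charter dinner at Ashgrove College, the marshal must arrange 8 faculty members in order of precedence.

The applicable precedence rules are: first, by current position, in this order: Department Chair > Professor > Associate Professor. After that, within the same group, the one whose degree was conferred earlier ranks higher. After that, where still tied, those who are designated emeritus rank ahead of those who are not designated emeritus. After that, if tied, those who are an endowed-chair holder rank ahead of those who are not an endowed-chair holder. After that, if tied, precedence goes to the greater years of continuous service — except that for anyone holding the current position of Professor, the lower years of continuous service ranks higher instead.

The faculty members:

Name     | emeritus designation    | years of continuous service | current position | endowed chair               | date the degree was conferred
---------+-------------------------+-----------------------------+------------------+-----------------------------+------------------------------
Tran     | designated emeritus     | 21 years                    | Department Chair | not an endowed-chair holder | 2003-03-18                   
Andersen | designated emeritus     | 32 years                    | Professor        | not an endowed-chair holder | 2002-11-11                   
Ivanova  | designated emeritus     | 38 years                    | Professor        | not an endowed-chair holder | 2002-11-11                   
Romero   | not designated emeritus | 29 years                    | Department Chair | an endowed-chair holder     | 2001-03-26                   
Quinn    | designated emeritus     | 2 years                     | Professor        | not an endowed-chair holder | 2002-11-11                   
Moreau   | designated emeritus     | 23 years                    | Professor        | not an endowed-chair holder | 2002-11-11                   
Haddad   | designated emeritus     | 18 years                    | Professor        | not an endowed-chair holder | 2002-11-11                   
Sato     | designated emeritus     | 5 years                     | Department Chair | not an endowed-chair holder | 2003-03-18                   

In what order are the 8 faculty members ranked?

By current position: Romero, Tran and Sato (Department Chair); then Quinn, Haddad, Moreau, Andersen and Ivanova (Professor).
Among Romero, Tran and Sato, by date the degree was conferred (earlier first): Romero (2001-03-26) before Tran and Sato (2003-03-18).
Tran and Sato are each designated emeritus, so the next rule applies.
Tran and Sato are each not an endowed-chair holder, so the next rule applies.
Among Tran and Sato, by years of continuous service (higher first): Tran (21 years) before Sato (5 years).
Quinn, Haddad, Moreau, Andersen and Ivanova all have date the degree was conferred 2002-11-11, so the next rule applies.
Quinn, Haddad, Moreau, Andersen and Ivanova are each designated emeritus, so the next rule applies.
Quinn, Haddad, Moreau, Andersen and Ivanova are each not an endowed-chair holder, so the next rule applies.
Among Quinn, Haddad, Moreau, Andersen and Ivanova, by years of continuous service (lower first) (reversed rule for this group): Quinn (2 years) before Haddad (18 years) before Moreau (23 years) before Andersen (32 years) before Ivanova (38 years).
Full order: Romero, Tran, Sato, Quinn, Haddad, Moreau, Andersen, Ivanova.

Romero, Tran, Sato, Quinn, Haddad, Moreau, Andersen, Ivanova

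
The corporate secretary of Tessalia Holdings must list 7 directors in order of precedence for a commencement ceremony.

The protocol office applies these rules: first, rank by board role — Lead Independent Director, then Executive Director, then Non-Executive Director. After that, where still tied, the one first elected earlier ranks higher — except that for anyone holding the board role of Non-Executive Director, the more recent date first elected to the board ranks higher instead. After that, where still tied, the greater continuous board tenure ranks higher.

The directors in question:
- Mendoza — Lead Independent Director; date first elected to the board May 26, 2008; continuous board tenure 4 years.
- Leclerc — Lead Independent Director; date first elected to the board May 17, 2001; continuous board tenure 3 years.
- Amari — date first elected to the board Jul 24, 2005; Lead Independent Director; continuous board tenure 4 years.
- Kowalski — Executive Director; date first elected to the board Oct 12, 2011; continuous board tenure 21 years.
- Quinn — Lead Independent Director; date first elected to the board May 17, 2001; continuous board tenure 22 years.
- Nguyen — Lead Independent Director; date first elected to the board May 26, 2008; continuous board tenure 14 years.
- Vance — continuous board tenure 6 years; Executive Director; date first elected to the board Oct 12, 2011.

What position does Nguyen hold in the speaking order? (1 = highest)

By board role: Quinn, Leclerc, Amari, Nguyen and Mendoza (Lead Independent Director); then Kowalski and Vance (Executive Director).
Among Quinn, Leclerc, Amari, Nguyen and Mendoza, by date first elected to the board (earlier first): Quinn and Leclerc (May 17, 2001) before Amari (Jul 24, 2005) before Nguyen and Mendoza (May 26, 2008).
Among Quinn and Leclerc, by continuous board tenure (higher first): Quinn (22 years) before Leclerc (3 years).
Among Nguyen and Mendoza, by continuous board tenure (higher first): Nguyen (14 years) before Mendoza (4 years).
Kowalski and Vance both have date first elected to the board Oct 12, 2011, so the next rule applies.
Among Kowalski and Vance, by continuous board tenure (higher first): Kowalski (21 years) before Vance (6 years).
Order: Quinn, Leclerc, Amari, Nguyen, Mendoza, Kowalski, Vance. So position 4.

4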